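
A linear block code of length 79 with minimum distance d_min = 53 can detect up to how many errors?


Detection capability = d_min - 1 = 53 - 1 = 52

52 errors


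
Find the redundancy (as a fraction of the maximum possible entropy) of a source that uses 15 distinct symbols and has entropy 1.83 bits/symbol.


H_max = log2(K) = log2(15) = 3.9069 bits/symbol. Redundancy = 1 - H/H_max = 1 - 1.83/3.9069 = 1 - 0.4684 = 0.5316

0.5316


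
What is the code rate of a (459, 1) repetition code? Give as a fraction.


Rate = k/n = 1/459

1/459


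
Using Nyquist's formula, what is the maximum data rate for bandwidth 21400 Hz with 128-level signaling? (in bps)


Rate = 2 * B * log2(M) = 2 * 21400 * 7.0 = 299600.0

299600.0 bps


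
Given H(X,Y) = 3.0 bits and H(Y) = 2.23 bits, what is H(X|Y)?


H(X|Y) = H(X,Y) - H(Y) = 3.0 - 2.23 = 0.77

0.77 bits


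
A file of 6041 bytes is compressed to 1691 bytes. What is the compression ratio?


Ratio = original / compressed = 6041 / 1691 = 3.5724

3.5724


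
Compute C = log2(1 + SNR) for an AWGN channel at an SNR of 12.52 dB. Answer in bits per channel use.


SNR_linear = 10^(12.52/10) = 17.8649; C = log2(1 + SNR_linear) = log2(1 + 17.8649) = 4.2376

4.2376 bits/channel use


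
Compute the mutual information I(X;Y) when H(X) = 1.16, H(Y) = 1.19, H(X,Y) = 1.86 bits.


I(X;Y) = H(X) + H(Y) - H(X,Y) = 1.16 + 1.19 - 1.86 = 0.49

0.49 bits


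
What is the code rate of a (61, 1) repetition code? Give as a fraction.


Rate = k/n = 1/61

1/61


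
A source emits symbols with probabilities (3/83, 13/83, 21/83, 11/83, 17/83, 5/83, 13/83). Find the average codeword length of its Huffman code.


Huffman construction (repeatedly merge the two least-probable nodes; each merge adds 1 bit to every symbol beneath it): 3/83 + 5/83 = 8/83; 8/83 + 11/83 = 19/83; 13/83 + 13/83 = 26/83; 17/83 + 19/83 = 36/83; 21/83 + 26/83 = 47/83; 36/83 + 47/83 = 1. Resulting codeword lengths (in the order the probabilities were given): (4, 3, 2, 3, 2, 4, 3). L_avg = sum(p_i * l_i) = 3/83*4 + 13/83*3 + 21/83*2 + 11/83*3 + 17/83*2 + 5/83*4 + 13/83*3 = 219/83 = 2.6386

2.6386 bits


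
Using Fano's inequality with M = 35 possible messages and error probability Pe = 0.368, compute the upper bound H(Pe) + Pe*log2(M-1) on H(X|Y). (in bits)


H(Pe) = -Pe*log2(Pe) - (1-Pe)*log2(1-Pe) = -0.368*log2(0.368) - 0.632*log2(0.632) = 0.530738 + 0.418386 = 0.9491. Pe*log2(M-1) = 0.368*log2(34) = 1.872186. Bound = H(Pe) + Pe*log2(M-1) = 0.530738 + 0.418386 + 1.872186 = 2.8213

2.8213 bits


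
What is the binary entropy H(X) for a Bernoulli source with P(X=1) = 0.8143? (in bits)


H = -p*log2(p) - (1-p)*log2(1-p). -0.8143*log2(0.8143) = 0.241332; -0.1857*log2(0.1857) = 0.451057. H = 0.241332 + 0.451057 = 0.6924

0.6924 bits


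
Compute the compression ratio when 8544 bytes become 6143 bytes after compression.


Ratio = original / compressed = 8544 / 6143 = 1.3909

1.3909


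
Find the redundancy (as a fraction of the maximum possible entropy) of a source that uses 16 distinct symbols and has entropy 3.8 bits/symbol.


H_max = log2(K) = log2(16) = 4.0 bits/symbol. Redundancy = 1 - H/H_max = 1 - 3.8/4.0 = 1 - 0.95 = 0.05

0.05


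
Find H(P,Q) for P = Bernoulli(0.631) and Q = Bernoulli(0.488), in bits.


H(P,Q) = -p*log2(q) - (1-p)*log2(1-q). -0.631*log2(0.488) = 0.653115; -0.369*log2(0.512) = 0.356374. H(P,Q) = 0.653115 + 0.356374 = 1.0095

1.0095 bits


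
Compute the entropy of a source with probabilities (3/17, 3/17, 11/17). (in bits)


H = -sum(p_i * log2(p_i)). Terms: -(3/17)*log2(3/17) = 0.441618; -(3/17)*log2(3/17) = 0.441618; -(11/17)*log2(11/17) = 0.406373. H = 0.441618 + 0.441618 + 0.406373 = 1.2896

1.2896 bits


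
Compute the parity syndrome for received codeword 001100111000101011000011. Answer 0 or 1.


Syndrome = XOR of all bits = 0 XOR 0 XOR 1 XOR 1 XOR 0 XOR 0 XOR 1 XOR 1 XOR 1 XOR 0 XOR 0 XOR 0 XOR 1 XOR 0 XOR 1 XOR 0 XOR 1 XOR 1 XOR 0 XOR 0 XOR 0 XOR 0 XOR 1 XOR 1 = 1

1


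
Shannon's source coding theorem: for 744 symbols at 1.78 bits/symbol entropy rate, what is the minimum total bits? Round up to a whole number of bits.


Minimum bits >= n * H = 744 * 1.78 = 1324.32, rounded up to a whole number of bits = 1325

1325 bits


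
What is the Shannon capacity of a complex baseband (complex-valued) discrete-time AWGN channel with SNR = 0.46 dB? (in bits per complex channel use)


SNR_linear = 10^(0.46/10) = 1.1117; C = log2(1 + SNR_linear) = log2(1 + 1.1117) = 1.0784

1.0784 bits/channel use


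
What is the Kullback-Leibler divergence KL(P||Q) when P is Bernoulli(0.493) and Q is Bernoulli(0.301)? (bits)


KL = p*log2(p/q) + (1-p)*log2((1-p)/(1-q)) = 0.493*log2(0.493/0.301) + 0.507*log2(0.507/0.699) = 0.116

0.116 bits


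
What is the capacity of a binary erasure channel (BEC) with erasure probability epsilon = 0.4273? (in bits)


C = 1 - epsilon = 1 - 0.4273 = 0.5727

0.5727 bits


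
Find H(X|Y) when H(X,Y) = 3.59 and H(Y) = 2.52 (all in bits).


H(X|Y) = H(X,Y) - H(Y) = 3.59 - 2.52 = 1.07

1.07 bits


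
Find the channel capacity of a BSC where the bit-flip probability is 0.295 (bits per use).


H(p) = -p*log2(p) - (1-p)*log2(1-p) = -0.295*log2(0.295) - 0.705*log2(0.705) = 0.519558 + 0.355535 = 0.8751. C = 1 - H(p) = 1 - 0.8751 = 0.1249

0.1249 bits


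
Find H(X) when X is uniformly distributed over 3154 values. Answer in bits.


H = log2(n) = log2(3154) = 11.623

11.623 bits


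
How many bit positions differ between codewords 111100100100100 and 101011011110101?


Count differing positions: . ^ . ^ ^ ^ ^ ^ ^ . ^ . . . ^ = 9 differences

9


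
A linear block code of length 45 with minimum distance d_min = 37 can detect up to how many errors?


Detection capability = d_min - 1 = 37 - 1 = 36

36 errors


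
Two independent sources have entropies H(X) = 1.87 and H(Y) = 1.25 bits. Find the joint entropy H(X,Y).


For independent variables, H(X,Y) = H(X) + H(Y) = 1.87 + 1.25 = 3.12

3.12 bits


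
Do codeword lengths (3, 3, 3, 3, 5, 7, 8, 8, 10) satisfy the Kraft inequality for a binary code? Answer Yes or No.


Kraft sum = sum(2^(-l_i)) = 0.5479, need <= 1. Result: satisfied (a binary prefix-free code with these lengths exists)

Yes


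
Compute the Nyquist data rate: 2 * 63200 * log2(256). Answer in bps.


Rate = 2 * B * log2(M) = 2 * 63200 * 8.0 = 1011200.0

1011200.0 bps


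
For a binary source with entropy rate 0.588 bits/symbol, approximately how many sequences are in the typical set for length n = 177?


log2|A_typical| = nH = 177 * 0.588 = 104.076, so |A_typical| ~ 2^104.076 = 2.138e+31

2.138e+31


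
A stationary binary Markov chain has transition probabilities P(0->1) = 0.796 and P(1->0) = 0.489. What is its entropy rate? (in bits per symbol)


Stationary distribution: pi_0 = p10/(p01+p10) = 0.3805, pi_1 = 0.6195. Entropy rate H' = pi_0*H(p01) + pi_1*H(p10) = 0.3805*0.7299 + 0.6195*0.9997 = 0.897

0.897 bits/symbol


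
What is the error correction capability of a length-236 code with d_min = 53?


Correction capability = floor((d-1)/2) = floor((53-1)/2) = 26

26 errors


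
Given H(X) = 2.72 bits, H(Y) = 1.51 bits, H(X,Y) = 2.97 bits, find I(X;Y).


I(X;Y) = H(X) + H(Y) - H(X,Y) = 2.72 + 1.51 - 2.97 = 1.26

1.26 bits


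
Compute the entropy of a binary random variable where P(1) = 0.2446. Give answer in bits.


H = -p*log2(p) - (1-p)*log2(1-p). -0.2446*log2(0.2446) = 0.496906; -0.7554*log2(0.7554) = 0.305701. H = 0.496906 + 0.305701 = 0.8026

0.8026 bits


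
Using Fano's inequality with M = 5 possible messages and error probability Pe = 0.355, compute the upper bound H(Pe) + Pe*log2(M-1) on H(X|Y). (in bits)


H(Pe) = -Pe*log2(Pe) - (1-Pe)*log2(1-Pe) = -0.355*log2(0.355) - 0.645*log2(0.645) = 0.530409 + 0.408046 = 0.9385. Pe*log2(M-1) = 0.355*log2(4) = 0.710000. Bound = H(Pe) + Pe*log2(M-1) = 0.530409 + 0.408046 + 0.710000 = 1.6485

1.6485 bits


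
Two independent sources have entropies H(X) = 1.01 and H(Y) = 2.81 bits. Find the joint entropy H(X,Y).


For independent variables, H(X,Y) = H(X) + H(Y) = 1.01 + 2.81 = 3.82

3.82 bits


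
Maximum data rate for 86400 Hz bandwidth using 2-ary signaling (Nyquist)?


Rate = 2 * B * log2(M) = 2 * 86400 * 1.0 = 172800.0

172800.0 bps


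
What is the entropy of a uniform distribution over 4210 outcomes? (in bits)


H = log2(n) = log2(4210) = 12.0396

12.0396 bits


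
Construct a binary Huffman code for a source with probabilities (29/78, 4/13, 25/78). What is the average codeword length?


Huffman construction (repeatedly merge the two least-probable nodes; each merge adds 1 bit to every symbol beneath it): 4/13 + 25/78 = 49/78; 29/78 + 49/78 = 1. Resulting codeword lengths (in the order the probabilities were given): (1, 2, 2). L_avg = sum(p_i * l_i) = 29/78*1 + 4/13*2 + 25/78*2 = 127/78 = 1.6282

1.6282 bits


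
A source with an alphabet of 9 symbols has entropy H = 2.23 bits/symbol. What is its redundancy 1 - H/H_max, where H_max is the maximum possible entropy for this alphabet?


H_max = log2(K) = log2(9) = 3.1699 bits/symbol. Redundancy = 1 - H/H_max = 1 - 2.23/3.1699 = 1 - 0.7035 = 0.2965

0.2965


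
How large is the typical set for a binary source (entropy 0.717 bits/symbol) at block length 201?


log2|A_typical| = nH = 201 * 0.717 = 144.117, so |A_typical| ~ 2^144.117 = 2.418e+43

2.418e+43


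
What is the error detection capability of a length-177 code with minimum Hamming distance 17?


Detection capability = d_min - 1 = 17 - 1 = 16

16 errors


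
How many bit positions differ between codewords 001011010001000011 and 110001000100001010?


Count differing positions: ^ ^ ^ . ^ . . ^ . ^ . ^ . . ^ . . ^ = 9 differences

9


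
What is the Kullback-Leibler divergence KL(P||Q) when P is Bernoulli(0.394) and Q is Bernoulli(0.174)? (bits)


KL = p*log2(p/q) + (1-p)*log2((1-p)/(1-q)) = 0.394*log2(0.394/0.174) + 0.606*log2(0.606/0.826) = 0.1938

0.1938 bits


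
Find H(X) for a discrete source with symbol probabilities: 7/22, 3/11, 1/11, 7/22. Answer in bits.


H = -sum(p_i * log2(p_i)). Terms: -(7/22)*log2(7/22) = 0.525661; -(3/11)*log2(3/11) = 0.511219; -(1/11)*log2(1/11) = 0.314494; -(7/22)*log2(7/22) = 0.525661. H = 0.525661 + 0.511219 + 0.314494 + 0.525661 = 1.877

1.877 bits


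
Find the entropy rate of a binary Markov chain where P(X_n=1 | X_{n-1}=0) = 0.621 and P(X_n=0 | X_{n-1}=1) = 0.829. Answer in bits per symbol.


Stationary distribution: pi_0 = p10/(p01+p10) = 0.5717, pi_1 = 0.4283. Entropy rate H' = pi_0*H(p01) + pi_1*H(p10) = 0.5717*0.9573 + 0.4283*0.66 = 0.83

0.83 bits/symbol


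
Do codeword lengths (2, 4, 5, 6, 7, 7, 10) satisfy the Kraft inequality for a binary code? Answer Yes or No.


Kraft sum = sum(2^(-l_i)) = 0.376, need <= 1. Result: satisfied (a binary prefix-free code with these lengths exists)

Yes


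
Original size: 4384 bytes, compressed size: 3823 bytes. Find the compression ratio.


Ratio = original / compressed = 4384 / 3823 = 1.1467

1.1467


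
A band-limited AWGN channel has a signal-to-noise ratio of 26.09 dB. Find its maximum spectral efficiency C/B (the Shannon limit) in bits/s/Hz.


SNR_linear = 10^(26.09/10) = 406.4433; C/B = log2(1 + SNR_linear) = log2(1 + 406.4433) = 8.6705

8.6705 bits/s/Hz


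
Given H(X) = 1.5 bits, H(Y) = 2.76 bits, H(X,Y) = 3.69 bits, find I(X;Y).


I(X;Y) = H(X) + H(Y) - H(X,Y) = 1.5 + 2.76 - 3.69 = 0.57

0.57 bits


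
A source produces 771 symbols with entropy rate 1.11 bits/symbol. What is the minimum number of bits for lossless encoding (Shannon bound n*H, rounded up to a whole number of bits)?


Minimum bits >= n * H = 771 * 1.11 = 855.81, rounded up to a whole number of bits = 856

856 bits


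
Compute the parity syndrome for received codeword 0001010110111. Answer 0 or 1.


Syndrome = XOR of all bits = 0 XOR 0 XOR 0 XOR 1 XOR 0 XOR 1 XOR 0 XOR 1 XOR 1 XOR 0 XOR 1 XOR 1 XOR 1 = 1

1


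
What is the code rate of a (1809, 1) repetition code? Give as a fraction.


Rate = k/n = 1/1809

1/1809


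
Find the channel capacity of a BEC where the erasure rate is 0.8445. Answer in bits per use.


C = 1 - epsilon = 1 - 0.8445 = 0.1555

0.1555 bits


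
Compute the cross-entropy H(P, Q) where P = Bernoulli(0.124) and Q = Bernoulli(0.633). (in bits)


H(P,Q) = -p*log2(q) - (1-p)*log2(1-q). -0.124*log2(0.633) = 0.081806; -0.876*log2(0.367) = 1.266826. H(P,Q) = 0.081806 + 1.266826 = 1.3486

1.3486 bits


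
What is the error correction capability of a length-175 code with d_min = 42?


Correction capability = floor((d-1)/2) = floor((42-1)/2) = 20

20 errors


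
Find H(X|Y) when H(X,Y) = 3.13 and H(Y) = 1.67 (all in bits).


H(X|Y) = H(X,Y) - H(Y) = 3.13 - 1.67 = 1.46

1.46 bits


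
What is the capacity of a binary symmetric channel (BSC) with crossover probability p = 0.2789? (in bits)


H(p) = -p*log2(p) - (1-p)*log2(1-p) = -0.2789*log2(0.2789) - 0.7211*log2(0.7211) = 0.513784 + 0.340164 = 0.8539. C = 1 - H(p) = 1 - 0.8539 = 0.1461

0.1461 bits


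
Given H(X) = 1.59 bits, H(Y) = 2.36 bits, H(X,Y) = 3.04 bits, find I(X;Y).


I(X;Y) = H(X) + H(Y) - H(X,Y) = 1.59 + 2.36 - 3.04 = 0.91

0.91 bits


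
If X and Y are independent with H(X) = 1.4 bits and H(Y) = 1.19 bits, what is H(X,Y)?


For independent variables, H(X,Y) = H(X) + H(Y) = 1.4 + 1.19 = 2.59

2.59 bits


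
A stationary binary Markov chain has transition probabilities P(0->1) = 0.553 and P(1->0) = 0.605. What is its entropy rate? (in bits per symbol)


Stationary distribution: pi_0 = p10/(p01+p10) = 0.5225, pi_1 = 0.4775. Entropy rate H' = pi_0*H(p01) + pi_1*H(p10) = 0.5225*0.9919 + 0.4775*0.968 = 0.9805

0.9805 bits/symbol


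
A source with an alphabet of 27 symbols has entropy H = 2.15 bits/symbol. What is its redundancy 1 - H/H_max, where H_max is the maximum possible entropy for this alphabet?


H_max = log2(K) = log2(27) = 4.7549 bits/symbol. Redundancy = 1 - H/H_max = 1 - 2.15/4.7549 = 1 - 0.4522 = 0.5478

0.5478


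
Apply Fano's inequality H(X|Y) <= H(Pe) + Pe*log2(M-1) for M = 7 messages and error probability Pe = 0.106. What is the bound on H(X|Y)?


H(Pe) = -Pe*log2(Pe) - (1-Pe)*log2(1-Pe) = -0.106*log2(0.106) - 0.894*log2(0.894) = 0.343214 + 0.144518 = 0.4877. Pe*log2(M-1) = 0.106*log2(6) = 0.274006. Bound = H(Pe) + Pe*log2(M-1) = 0.343214 + 0.144518 + 0.274006 = 0.7617

0.7617 bits


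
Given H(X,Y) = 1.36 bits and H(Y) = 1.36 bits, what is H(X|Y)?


H(X|Y) = H(X,Y) - H(Y) = 1.36 - 1.36 = 0.0

0.0 bits


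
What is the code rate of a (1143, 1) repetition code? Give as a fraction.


Rate = k/n = 1/1143

1/1143


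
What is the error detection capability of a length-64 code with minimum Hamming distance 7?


Detection capability = d_min - 1 = 7 - 1 = 6

6 errors


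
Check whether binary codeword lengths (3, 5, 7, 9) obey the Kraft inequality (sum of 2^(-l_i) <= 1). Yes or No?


Kraft sum = sum(2^(-l_i)) = 0.166, need <= 1. Result: satisfied (a binary prefix-free code with these lengths exists)

Yes


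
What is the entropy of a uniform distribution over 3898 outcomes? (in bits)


H = log2(n) = log2(3898) = 11.9285

11.9285 bits


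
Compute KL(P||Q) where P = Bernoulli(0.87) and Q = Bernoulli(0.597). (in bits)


KL = p*log2(p/q) + (1-p)*log2((1-p)/(1-q)) = 0.87*log2(0.87/0.597) + 0.13*log2(0.13/0.403) = 0.2605

0.2605 bits


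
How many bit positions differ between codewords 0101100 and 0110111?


Count differing positions: . . ^ ^ . ^ ^ = 4 differences

4


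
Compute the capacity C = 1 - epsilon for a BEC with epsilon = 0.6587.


C = 1 - epsilon = 1 - 0.6587 = 0.3413

0.3413 bits


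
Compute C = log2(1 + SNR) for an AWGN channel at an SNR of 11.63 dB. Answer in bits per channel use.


SNR_linear = 10^(11.63/10) = 14.5546; C = log2(1 + SNR_linear) = log2(1 + 14.5546) = 3.9593

3.9593 bits/channel use


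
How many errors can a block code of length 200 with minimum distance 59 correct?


Correction capability = floor((d-1)/2) = floor((59-1)/2) = 29

29 errors


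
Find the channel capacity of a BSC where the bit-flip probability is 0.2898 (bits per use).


H(p) = -p*log2(p) - (1-p)*log2(1-p) = -0.2898*log2(0.2898) - 0.7102*log2(0.7102) = 0.517835 + 0.350628 = 0.8685. C = 1 - H(p) = 1 - 0.8685 = 0.1315

0.1315 bits


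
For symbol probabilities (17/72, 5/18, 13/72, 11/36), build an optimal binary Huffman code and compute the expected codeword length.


Huffman construction (repeatedly merge the two least-probable nodes; each merge adds 1 bit to every symbol beneath it): 13/72 + 17/72 = 5/12; 5/18 + 11/36 = 7/12; 5/12 + 7/12 = 1. Resulting codeword lengths (in the order the probabilities were given): (2, 2, 2, 2). L_avg = sum(p_i * l_i) = 17/72*2 + 5/18*2 + 13/72*2 + 11/36*2 = 2

2.0 bits


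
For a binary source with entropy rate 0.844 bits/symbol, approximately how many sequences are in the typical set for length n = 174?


log2|A_typical| = nH = 174 * 0.844 = 146.856, so |A_typical| ~ 2^146.856 = 1.615e+44

1.615e+44


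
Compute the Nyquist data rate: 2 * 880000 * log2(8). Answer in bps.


Rate = 2 * B * log2(M) = 2 * 880000 * 3.0 = 5280000.0

5280000.0 bps


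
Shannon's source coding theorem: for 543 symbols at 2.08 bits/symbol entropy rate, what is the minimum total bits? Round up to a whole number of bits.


Minimum bits >= n * H = 543 * 2.08 = 1129.44, rounded up to a whole number of bits = 1130

1130 bits


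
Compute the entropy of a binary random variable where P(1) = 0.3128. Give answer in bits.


H = -p*log2(p) - (1-p)*log2(1-p). -0.3128*log2(0.3128) = 0.524468; -0.6872*log2(0.6872) = 0.371911. H = 0.524468 + 0.371911 = 0.8964

0.8964 bits


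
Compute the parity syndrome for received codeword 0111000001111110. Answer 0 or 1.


Syndrome = XOR of all bits = 0 XOR 1 XOR 1 XOR 1 XOR 0 XOR 0 XOR 0 XOR 0 XOR 0 XOR 1 XOR 1 XOR 1 XOR 1 XOR 1 XOR 1 XOR 0 = 1

1


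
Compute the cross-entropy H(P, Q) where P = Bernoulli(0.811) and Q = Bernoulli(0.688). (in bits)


H(P,Q) = -p*log2(q) - (1-p)*log2(1-q). -0.811*log2(0.688) = 0.437550; -0.189*log2(0.312) = 0.317592. H(P,Q) = 0.437550 + 0.317592 = 0.7551

0.7551 bits


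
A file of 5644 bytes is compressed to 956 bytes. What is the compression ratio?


Ratio = original / compressed = 5644 / 956 = 5.9038

5.9038


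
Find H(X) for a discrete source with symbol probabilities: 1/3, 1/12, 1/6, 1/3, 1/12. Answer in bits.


H = -sum(p_i * log2(p_i)). Terms: -(1/3)*log2(1/3) = 0.528321; -(1/12)*log2(1/12) = 0.298747; -(1/6)*log2(1/6) = 0.430827; -(1/3)*log2(1/3) = 0.528321; -(1/12)*log2(1/12) = 0.298747. H = 0.528321 + 0.298747 + 0.430827 + 0.528321 + 0.298747 = 2.085

2.085 bits


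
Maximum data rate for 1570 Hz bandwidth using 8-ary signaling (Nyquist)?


Rate = 2 * B * log2(M) = 2 * 1570 * 3.0 = 9420.0

9420.0 bps


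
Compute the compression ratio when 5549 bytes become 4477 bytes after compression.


Ratio = original / compressed = 5549 / 4477 = 1.2394

1.2394


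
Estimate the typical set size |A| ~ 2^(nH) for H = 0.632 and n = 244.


log2|A_typical| = nH = 244 * 0.632 = 154.208, so |A_typical| ~ 2^154.208 = 2.638e+46

2.638e+46


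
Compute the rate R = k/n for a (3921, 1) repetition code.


Rate = k/n = 1/3921

1/3921


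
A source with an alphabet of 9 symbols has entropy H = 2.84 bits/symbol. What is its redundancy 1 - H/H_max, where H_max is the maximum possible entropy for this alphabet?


H_max = log2(K) = log2(9) = 3.1699 bits/symbol. Redundancy = 1 - H/H_max = 1 - 2.84/3.1699 = 1 - 0.8959 = 0.1041

0.1041


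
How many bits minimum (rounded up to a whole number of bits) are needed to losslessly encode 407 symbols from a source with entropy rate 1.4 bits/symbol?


Minimum bits >= n * H = 407 * 1.4 = 569.8, rounded up to a whole number of bits = 570

570 bits


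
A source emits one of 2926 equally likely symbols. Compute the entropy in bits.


H = log2(n) = log2(2926) = 11.5147

11.5147 bits


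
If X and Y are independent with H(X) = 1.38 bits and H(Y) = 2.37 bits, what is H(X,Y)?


For independent variables, H(X,Y) = H(X) + H(Y) = 1.38 + 2.37 = 3.75

3.75 bits


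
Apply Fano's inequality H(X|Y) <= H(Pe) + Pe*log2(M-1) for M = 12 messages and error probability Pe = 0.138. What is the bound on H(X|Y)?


H(Pe) = -Pe*log2(Pe) - (1-Pe)*log2(1-Pe) = -0.138*log2(0.138) - 0.862*log2(0.862) = 0.394302 + 0.184675 = 0.579. Pe*log2(M-1) = 0.138*log2(11) = 0.477402. Bound = H(Pe) + Pe*log2(M-1) = 0.394302 + 0.184675 + 0.477402 = 1.0564

1.0564 bits


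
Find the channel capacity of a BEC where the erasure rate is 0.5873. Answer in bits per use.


C = 1 - epsilon = 1 - 0.5873 = 0.4127

0.4127 bits


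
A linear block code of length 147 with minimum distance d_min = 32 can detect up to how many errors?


Detection capability = d_min - 1 = 32 - 1 = 31

31 errors


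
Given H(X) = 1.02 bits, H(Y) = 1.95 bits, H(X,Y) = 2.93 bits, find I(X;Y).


I(X;Y) = H(X) + H(Y) - H(X,Y) = 1.02 + 1.95 - 2.93 = 0.04

0.04 bits


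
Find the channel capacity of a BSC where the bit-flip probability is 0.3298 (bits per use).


H(p) = -p*log2(p) - (1-p)*log2(1-p) = -0.3298*log2(0.3298) - 0.6702*log2(0.6702) = 0.527791 + 0.386931 = 0.9147. C = 1 - H(p) = 1 - 0.9147 = 0.0853

0.0853 bits


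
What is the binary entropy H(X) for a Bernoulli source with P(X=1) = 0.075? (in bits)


H = -p*log2(p) - (1-p)*log2(1-p). -0.075*log2(0.075) = 0.280272; -0.925*log2(0.925) = 0.104039. H = 0.280272 + 0.104039 = 0.3843

0.3843 bits


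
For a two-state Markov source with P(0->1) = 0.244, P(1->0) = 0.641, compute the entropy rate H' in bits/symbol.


Stationary distribution: pi_0 = p10/(p01+p10) = 0.7243, pi_1 = 0.2757. Entropy rate H' = pi_0*H(p01) + pi_1*H(p10) = 0.7243*0.8016 + 0.2757*0.9418 = 0.8403

0.8403 bits/symbol


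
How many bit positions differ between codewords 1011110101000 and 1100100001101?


Count differing positions: . ^ ^ ^ . ^ . ^ . . ^ . ^ = 7 differences

7


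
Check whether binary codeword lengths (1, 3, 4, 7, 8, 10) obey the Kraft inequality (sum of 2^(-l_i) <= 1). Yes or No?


Kraft sum = sum(2^(-l_i)) = 0.7002, need <= 1. Result: satisfied (a binary prefix-free code with these lengths exists)

Yes


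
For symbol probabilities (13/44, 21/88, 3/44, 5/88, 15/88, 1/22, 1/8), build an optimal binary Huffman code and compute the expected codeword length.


Huffman construction (repeatedly merge the two least-probable nodes; each merge adds 1 bit to every symbol beneath it): 1/22 + 5/88 = 9/88; 3/44 + 9/88 = 15/88; 1/8 + 15/88 = 13/44; 15/88 + 21/88 = 9/22; 13/44 + 13/44 = 13/22; 9/22 + 13/22 = 1. Resulting codeword lengths (in the order the probabilities were given): (2, 2, 3, 4, 3, 4, 3). L_avg = sum(p_i * l_i) = 13/44*2 + 21/88*2 + 3/44*3 + 5/88*4 + 15/88*3 + 1/22*4 + 1/8*3 = 113/44 = 2.5682

2.5682 bits


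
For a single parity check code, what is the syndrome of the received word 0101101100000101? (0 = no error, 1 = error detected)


Syndrome = XOR of all bits = 0 XOR 1 XOR 0 XOR 1 XOR 1 XOR 0 XOR 1 XOR 1 XOR 0 XOR 0 XOR 0 XOR 0 XOR 0 XOR 1 XOR 0 XOR 1 = 1

1


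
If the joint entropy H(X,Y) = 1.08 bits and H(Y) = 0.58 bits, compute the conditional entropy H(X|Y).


H(X|Y) = H(X,Y) - H(Y) = 1.08 - 0.58 = 0.5

0.5 bits


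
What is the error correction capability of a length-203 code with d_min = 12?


Correction capability = floor((d-1)/2) = floor((12-1)/2) = 5

5 errors


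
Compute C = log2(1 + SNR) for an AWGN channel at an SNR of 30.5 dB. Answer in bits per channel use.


SNR_linear = 10^(30.5/10) = 1122.0185; C = log2(1 + SNR_linear) = log2(1 + 1122.0185) = 10.1332

10.1332 bits/channel use


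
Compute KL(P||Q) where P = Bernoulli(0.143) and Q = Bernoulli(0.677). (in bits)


KL = p*log2(p/q) + (1-p)*log2((1-p)/(1-q)) = 0.143*log2(0.143/0.677) + 0.857*log2(0.857/0.323) = 0.8857

0.8857 bits


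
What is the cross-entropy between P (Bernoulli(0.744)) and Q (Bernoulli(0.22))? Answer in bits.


H(P,Q) = -p*log2(q) - (1-p)*log2(1-q). -0.744*log2(0.22) = 1.625212; -0.256*log2(0.78) = 0.091764. H(P,Q) = 1.625212 + 0.091764 = 1.717

1.717 bits


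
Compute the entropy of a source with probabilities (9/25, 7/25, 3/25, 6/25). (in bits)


H = -sum(p_i * log2(p_i)). Terms: -(9/25)*log2(9/25) = 0.530615; -(7/25)*log2(7/25) = 0.514220; -(3/25)*log2(3/25) = 0.367067; -(6/25)*log2(6/25) = 0.494134. H = 0.530615 + 0.514220 + 0.367067 + 0.494134 = 1.906

1.906 bits


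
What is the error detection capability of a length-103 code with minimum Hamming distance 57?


Detection capability = d_min - 1 = 57 - 1 = 56

56 errors


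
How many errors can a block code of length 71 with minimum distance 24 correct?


Correction capability = floor((d-1)/2) = floor((24-1)/2) = 11

11 errors


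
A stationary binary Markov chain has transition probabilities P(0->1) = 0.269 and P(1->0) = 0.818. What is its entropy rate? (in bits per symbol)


Stationary distribution: pi_0 = p10/(p01+p10) = 0.7525, pi_1 = 0.2475. Entropy rate H' = pi_0*H(p01) + pi_1*H(p10) = 0.7525*0.84 + 0.2475*0.6844 = 0.8015

0.8015 bits/symbol


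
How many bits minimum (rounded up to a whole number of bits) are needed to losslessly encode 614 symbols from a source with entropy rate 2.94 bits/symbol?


Minimum bits >= n * H = 614 * 2.94 = 1805.16, rounded up to a whole number of bits = 1806

1806 bits


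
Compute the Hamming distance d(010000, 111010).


Count differing positions: ^ . ^ . ^ . = 3 differences

3


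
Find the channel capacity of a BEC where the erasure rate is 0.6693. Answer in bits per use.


C = 1 - epsilon = 1 - 0.6693 = 0.3307

0.3307 bits


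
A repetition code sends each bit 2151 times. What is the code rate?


Rate = k/n = 1/2151

1/2151


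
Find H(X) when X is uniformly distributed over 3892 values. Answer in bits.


H = log2(n) = log2(3892) = 11.9263

11.9263 bits


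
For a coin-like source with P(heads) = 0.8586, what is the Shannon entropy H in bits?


H = -p*log2(p) - (1-p)*log2(1-p). -0.8586*log2(0.8586) = 0.188842; -0.1414*log2(0.1414) = 0.399051. H = 0.188842 + 0.399051 = 0.5879

0.5879 bits


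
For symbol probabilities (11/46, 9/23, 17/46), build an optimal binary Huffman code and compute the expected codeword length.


Huffman construction (repeatedly merge the two least-probable nodes; each merge adds 1 bit to every symbol beneath it): 11/46 + 17/46 = 14/23; 9/23 + 14/23 = 1. Resulting codeword lengths (in the order the probabilities were given): (2, 1, 2). L_avg = sum(p_i * l_i) = 11/46*2 + 9/23*1 + 17/46*2 = 37/23 = 1.6087

1.6087 bits


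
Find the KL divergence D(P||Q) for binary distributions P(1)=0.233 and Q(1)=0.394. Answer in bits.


KL = p*log2(p/q) + (1-p)*log2((1-p)/(1-q)) = 0.233*log2(0.233/0.394) + 0.767*log2(0.767/0.606) = 0.0841

0.0841 bits


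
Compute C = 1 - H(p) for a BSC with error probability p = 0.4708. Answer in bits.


H(p) = -p*log2(p) - (1-p)*log2(1-p) = -0.4708*log2(0.4708) - 0.5292*log2(0.5292) = 0.511672 + 0.485866 = 0.9975. C = 1 - H(p) = 1 - 0.9975 = 0.0025

0.0025 bits


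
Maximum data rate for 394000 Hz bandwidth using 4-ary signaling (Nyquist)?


Rate = 2 * B * log2(M) = 2 * 394000 * 2.0 = 1576000.0

1576000.0 bps


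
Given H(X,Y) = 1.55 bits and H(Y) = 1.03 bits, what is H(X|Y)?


H(X|Y) = H(X,Y) - H(Y) = 1.55 - 1.03 = 0.52

0.52 bits


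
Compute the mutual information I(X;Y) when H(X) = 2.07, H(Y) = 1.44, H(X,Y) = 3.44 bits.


I(X;Y) = H(X) + H(Y) - H(X,Y) = 2.07 + 1.44 - 3.44 = 0.07

0.07 bits


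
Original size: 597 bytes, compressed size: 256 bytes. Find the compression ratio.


Ratio = original / compressed = 597 / 256 = 2.332

2.332


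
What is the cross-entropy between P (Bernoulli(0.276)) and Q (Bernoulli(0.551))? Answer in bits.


H(P,Q) = -p*log2(q) - (1-p)*log2(1-q). -0.276*log2(0.551) = 0.237326; -0.724*log2(0.449) = 0.836374. H(P,Q) = 0.237326 + 0.836374 = 1.0737

1.0737 bits


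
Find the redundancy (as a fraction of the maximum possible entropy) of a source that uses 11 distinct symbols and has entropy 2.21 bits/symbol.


H_max = log2(K) = log2(11) = 3.4594 bits/symbol. Redundancy = 1 - H/H_max = 1 - 2.21/3.4594 = 1 - 0.6388 = 0.3612

0.3612


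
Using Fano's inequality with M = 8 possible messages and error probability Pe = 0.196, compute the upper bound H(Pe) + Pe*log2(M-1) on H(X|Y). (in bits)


H(Pe) = -Pe*log2(Pe) - (1-Pe)*log2(1-Pe) = -0.196*log2(0.196) - 0.804*log2(0.804) = 0.460811 + 0.253045 = 0.7139. Pe*log2(M-1) = 0.196*log2(7) = 0.550242. Bound = H(Pe) + Pe*log2(M-1) = 0.460811 + 0.253045 + 0.550242 = 1.2641

1.2641 bits


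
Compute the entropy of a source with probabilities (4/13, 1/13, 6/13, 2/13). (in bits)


H = -sum(p_i * log2(p_i)). Terms: -(4/13)*log2(4/13) = 0.523212; -(1/13)*log2(1/13) = 0.284649; -(6/13)*log2(6/13) = 0.514836; -(2/13)*log2(2/13) = 0.415452. H = 0.523212 + 0.284649 + 0.514836 + 0.415452 = 1.7381

1.7381 bits


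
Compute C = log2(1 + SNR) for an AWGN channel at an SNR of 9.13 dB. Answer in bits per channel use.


SNR_linear = 10^(9.13/10) = 8.1846; C = log2(1 + SNR_linear) = log2(1 + 8.1846) = 3.1992

3.1992 bits/channel use


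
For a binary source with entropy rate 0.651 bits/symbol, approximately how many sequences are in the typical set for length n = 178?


log2|A_typical| = nH = 178 * 0.651 = 115.878, so |A_typical| ~ 2^115.878 = 7.634e+34

7.634e+34


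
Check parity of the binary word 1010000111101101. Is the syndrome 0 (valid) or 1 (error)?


Syndrome = XOR of all bits = 1 XOR 0 XOR 1 XOR 0 XOR 0 XOR 0 XOR 0 XOR 1 XOR 1 XOR 1 XOR 1 XOR 0 XOR 1 XOR 1 XOR 0 XOR 1 = 1

1


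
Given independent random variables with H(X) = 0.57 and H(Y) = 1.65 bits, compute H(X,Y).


For independent variables, H(X,Y) = H(X) + H(Y) = 0.57 + 1.65 = 2.22

2.22 bits


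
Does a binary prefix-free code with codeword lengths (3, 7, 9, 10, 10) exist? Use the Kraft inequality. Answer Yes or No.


Kraft sum = sum(2^(-l_i)) = 0.1367, need <= 1. Result: satisfied (a binary prefix-free code with these lengths exists)

Yes


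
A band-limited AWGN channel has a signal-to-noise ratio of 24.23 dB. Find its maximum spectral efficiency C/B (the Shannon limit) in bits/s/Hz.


SNR_linear = 10^(24.23/10) = 264.85; C/B = log2(1 + SNR_linear) = log2(1 + 264.85) = 8.0545

8.0545 bits/s/Hz


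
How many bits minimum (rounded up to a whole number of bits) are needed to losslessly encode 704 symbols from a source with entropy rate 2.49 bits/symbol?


Minimum bits >= n * H = 704 * 2.49 = 1752.96, rounded up to a whole number of bits = 1753

1753 bits


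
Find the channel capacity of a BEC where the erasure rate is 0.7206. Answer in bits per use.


C = 1 - epsilon = 1 - 0.7206 = 0.2794

0.2794 bits


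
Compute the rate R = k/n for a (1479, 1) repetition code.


Rate = k/n = 1/1479

1/1479


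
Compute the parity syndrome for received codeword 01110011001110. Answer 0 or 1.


Syndrome = XOR of all bits = 0 XOR 1 XOR 1 XOR 1 XOR 0 XOR 0 XOR 1 XOR 1 XOR 0 XOR 0 XOR 1 XOR 1 XOR 1 XOR 0 = 0

0


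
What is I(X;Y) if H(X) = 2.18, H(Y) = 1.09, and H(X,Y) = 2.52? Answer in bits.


I(X;Y) = H(X) + H(Y) - H(X,Y) = 2.18 + 1.09 - 2.52 = 0.75

0.75 bits


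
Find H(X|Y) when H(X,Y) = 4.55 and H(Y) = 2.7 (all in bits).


H(X|Y) = H(X,Y) - H(Y) = 4.55 - 2.7 = 1.85

1.85 bits


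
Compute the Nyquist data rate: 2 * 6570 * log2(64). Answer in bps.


Rate = 2 * B * log2(M) = 2 * 6570 * 6.0 = 78840.0

78840.0 bps


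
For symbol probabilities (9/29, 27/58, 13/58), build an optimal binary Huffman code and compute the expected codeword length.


Huffman construction (repeatedly merge the two least-probable nodes; each merge adds 1 bit to every symbol beneath it): 13/58 + 9/29 = 31/58; 27/58 + 31/58 = 1. Resulting codeword lengths (in the order the probabilities were given): (2, 1, 2). L_avg = sum(p_i * l_i) = 9/29*2 + 27/58*1 + 13/58*2 = 89/58 = 1.5345

1.5345 bits


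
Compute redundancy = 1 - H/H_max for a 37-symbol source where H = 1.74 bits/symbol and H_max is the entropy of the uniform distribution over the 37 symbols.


H_max = log2(K) = log2(37) = 5.2095 bits/symbol. Redundancy = 1 - H/H_max = 1 - 1.74/5.2095 = 1 - 0.334 = 0.666

0.666


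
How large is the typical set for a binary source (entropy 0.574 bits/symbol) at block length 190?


log2|A_typical| = nH = 190 * 0.574 = 109.06, so |A_typical| ~ 2^109.06 = 6.766e+32

6.766e+32


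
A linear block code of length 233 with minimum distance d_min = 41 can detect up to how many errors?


Detection capability = d_min - 1 = 41 - 1 = 40

40 errors


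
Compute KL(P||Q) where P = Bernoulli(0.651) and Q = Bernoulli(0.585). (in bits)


KL = p*log2(p/q) + (1-p)*log2((1-p)/(1-q)) = 0.651*log2(0.651/0.585) + 0.349*log2(0.349/0.415) = 0.0132

0.0132 bits


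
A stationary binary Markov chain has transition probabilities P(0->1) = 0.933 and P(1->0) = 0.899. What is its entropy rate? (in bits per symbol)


Stationary distribution: pi_0 = p10/(p01+p10) = 0.4907, pi_1 = 0.5093. Entropy rate H' = pi_0*H(p01) + pi_1*H(p10) = 0.4907*0.3546 + 0.5093*0.4722 = 0.4145

0.4145 bits/symbol


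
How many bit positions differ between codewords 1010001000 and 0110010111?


Count differing positions: ^ ^ . . . ^ ^ ^ ^ ^ = 7 differences

7


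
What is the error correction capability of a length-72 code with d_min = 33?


Correction capability = floor((d-1)/2) = floor((33-1)/2) = 16

16 errors


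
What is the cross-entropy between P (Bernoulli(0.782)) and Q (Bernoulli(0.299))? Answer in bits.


H(P,Q) = -p*log2(q) - (1-p)*log2(1-q). -0.782*log2(0.299) = 1.362074; -0.218*log2(0.701) = 0.111728. H(P,Q) = 1.362074 + 0.111728 = 1.4738

1.4738 bits


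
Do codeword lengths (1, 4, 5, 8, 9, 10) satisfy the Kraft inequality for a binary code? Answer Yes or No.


Kraft sum = sum(2^(-l_i)) = 0.6006, need <= 1. Result: satisfied (a binary prefix-free code with these lengths exists)

Yes


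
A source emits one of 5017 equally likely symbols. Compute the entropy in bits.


H = log2(n) = log2(5017) = 12.2926

12.2926 bits


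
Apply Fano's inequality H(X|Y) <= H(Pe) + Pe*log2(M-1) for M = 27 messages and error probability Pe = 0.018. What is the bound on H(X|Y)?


H(Pe) = -Pe*log2(Pe) - (1-Pe)*log2(1-Pe) = -0.018*log2(0.018) - 0.982*log2(0.982) = 0.104325 + 0.025733 = 0.1301. Pe*log2(M-1) = 0.018*log2(26) = 0.084608. Bound = H(Pe) + Pe*log2(M-1) = 0.104325 + 0.025733 + 0.084608 = 0.2147

0.2147 bits


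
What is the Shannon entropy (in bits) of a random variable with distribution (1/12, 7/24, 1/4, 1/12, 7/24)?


H = -sum(p_i * log2(p_i)). Terms: -(1/12)*log2(1/12) = 0.298747; -(7/24)*log2(7/24) = 0.518469; -(1/4)*log2(1/4) = 0.500000; -(1/12)*log2(1/12) = 0.298747; -(7/24)*log2(7/24) = 0.518469. H = 0.298747 + 0.518469 + 0.500000 + 0.298747 + 0.518469 = 2.1344

2.1344 bits


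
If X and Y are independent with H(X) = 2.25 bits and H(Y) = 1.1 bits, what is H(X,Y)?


For independent variables, H(X,Y) = H(X) + H(Y) = 2.25 + 1.1 = 3.35

3.35 bits


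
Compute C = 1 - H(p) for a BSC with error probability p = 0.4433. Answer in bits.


H(p) = -p*log2(p) - (1-p)*log2(1-p) = -0.4433*log2(0.4433) - 0.5567*log2(0.5567) = 0.520277 + 0.470427 = 0.9907. C = 1 - H(p) = 1 - 0.9907 = 0.0093

0.0093 bits


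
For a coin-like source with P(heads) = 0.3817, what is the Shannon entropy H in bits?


H = -p*log2(p) - (1-p)*log2(1-p). -0.3817*log2(0.3817) = 0.530368; -0.6183*log2(0.6183) = 0.428866. H = 0.530368 + 0.428866 = 0.9592

0.9592 bits


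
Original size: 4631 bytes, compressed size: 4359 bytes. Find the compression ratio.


Ratio = original / compressed = 4631 / 4359 = 1.0624

1.0624


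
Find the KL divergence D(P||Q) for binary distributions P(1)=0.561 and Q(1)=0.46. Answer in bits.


KL = p*log2(p/q) + (1-p)*log2((1-p)/(1-q)) = 0.561*log2(0.561/0.46) + 0.439*log2(0.439/0.54) = 0.0295

0.0295 bits


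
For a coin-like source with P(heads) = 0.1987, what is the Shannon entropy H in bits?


H = -p*log2(p) - (1-p)*log2(1-p). -0.1987*log2(0.1987) = 0.463237; -0.8013*log2(0.8013) = 0.256084. H = 0.463237 + 0.256084 = 0.7193

0.7193 bits


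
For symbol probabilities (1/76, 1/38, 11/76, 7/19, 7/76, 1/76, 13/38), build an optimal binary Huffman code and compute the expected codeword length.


Huffman construction (repeatedly merge the two least-probable nodes; each merge adds 1 bit to every symbol beneath it): 1/76 + 1/76 = 1/38; 1/38 + 1/38 = 1/19; 1/19 + 7/76 = 11/76; 11/76 + 11/76 = 11/38; 11/38 + 13/38 = 12/19; 7/19 + 12/19 = 1. Resulting codeword lengths (in the order the probabilities were given): (6, 5, 3, 1, 4, 6, 2). L_avg = sum(p_i * l_i) = 1/76*6 + 1/38*5 + 11/76*3 + 7/19*1 + 7/76*4 + 1/76*6 + 13/38*2 = 163/76 = 2.1447

2.1447 bits


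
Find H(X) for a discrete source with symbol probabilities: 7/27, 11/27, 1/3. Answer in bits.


H = -sum(p_i * log2(p_i)). Terms: -(7/27)*log2(7/27) = 0.504916; -(11/27)*log2(11/27) = 0.527778; -(1/3)*log2(1/3) = 0.528321. H = 0.504916 + 0.527778 + 0.528321 = 1.561

1.561 bits


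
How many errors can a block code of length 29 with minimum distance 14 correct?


Correction capability = floor((d-1)/2) = floor((14-1)/2) = 6

6 errors


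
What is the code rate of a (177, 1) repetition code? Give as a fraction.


Rate = k/n = 1/177

1/177


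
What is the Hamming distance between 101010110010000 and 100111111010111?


Count differing positions: . . ^ ^ . ^ . . ^ . . . ^ ^ ^ = 7 differences

7


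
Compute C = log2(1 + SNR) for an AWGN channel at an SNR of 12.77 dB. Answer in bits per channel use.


SNR_linear = 10^(12.77/10) = 18.9234; C = log2(1 + SNR_linear) = log2(1 + 18.9234) = 4.3164

4.3164 bits/channel use


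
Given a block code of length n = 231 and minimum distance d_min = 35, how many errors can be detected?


Detection capability = d_min - 1 = 35 - 1 = 34

34 errors


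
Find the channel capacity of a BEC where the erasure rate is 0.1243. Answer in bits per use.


C = 1 - epsilon = 1 - 0.1243 = 0.8757

0.8757 bits


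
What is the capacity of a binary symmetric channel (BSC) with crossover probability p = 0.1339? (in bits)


H(p) = -p*log2(p) - (1-p)*log2(1-p) = -0.1339*log2(0.1339) - 0.8661*log2(0.8661) = 0.388413 + 0.179624 = 0.568. C = 1 - H(p) = 1 - 0.568 = 0.432

0.432 bits


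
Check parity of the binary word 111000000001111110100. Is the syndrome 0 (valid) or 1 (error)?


Syndrome = XOR of all bits = 1 XOR 1 XOR 1 XOR 0 XOR 0 XOR 0 XOR 0 XOR 0 XOR 0 XOR 0 XOR 0 XOR 1 XOR 1 XOR 1 XOR 1 XOR 1 XOR 1 XOR 0 XOR 1 XOR 0 XOR 0 = 0

0


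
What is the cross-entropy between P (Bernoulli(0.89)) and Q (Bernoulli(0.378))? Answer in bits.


H(P,Q) = -p*log2(q) - (1-p)*log2(1-q). -0.89*log2(0.378) = 1.249152; -0.11*log2(0.622) = 0.075351. H(P,Q) = 1.249152 + 0.075351 = 1.3245

1.3245 bits


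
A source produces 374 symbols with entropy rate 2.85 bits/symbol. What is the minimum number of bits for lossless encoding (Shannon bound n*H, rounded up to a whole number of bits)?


Minimum bits >= n * H = 374 * 2.85 = 1065.9, rounded up to a whole number of bits = 1066

1066 bits


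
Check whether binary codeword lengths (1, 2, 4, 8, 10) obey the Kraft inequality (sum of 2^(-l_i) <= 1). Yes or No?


Kraft sum = sum(2^(-l_i)) = 0.8174, need <= 1. Result: satisfied (a binary prefix-free code with these lengths exists)

Yes
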